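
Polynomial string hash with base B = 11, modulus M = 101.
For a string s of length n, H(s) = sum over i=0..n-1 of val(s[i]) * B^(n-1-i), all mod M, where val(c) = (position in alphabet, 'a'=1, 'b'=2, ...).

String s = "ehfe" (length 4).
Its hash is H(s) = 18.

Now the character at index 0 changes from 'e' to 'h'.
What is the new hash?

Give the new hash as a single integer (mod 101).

Answer: 72

Derivation:
val('e') = 5, val('h') = 8
Position k = 0, exponent = n-1-k = 3
B^3 mod M = 11^3 mod 101 = 18
Delta = (8 - 5) * 18 mod 101 = 54
New hash = (18 + 54) mod 101 = 72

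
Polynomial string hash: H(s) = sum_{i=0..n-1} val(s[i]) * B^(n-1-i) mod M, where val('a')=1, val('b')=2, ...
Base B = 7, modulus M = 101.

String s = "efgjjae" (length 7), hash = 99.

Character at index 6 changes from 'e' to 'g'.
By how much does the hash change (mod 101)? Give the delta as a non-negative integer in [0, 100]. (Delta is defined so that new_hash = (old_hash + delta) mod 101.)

Delta formula: (val(new) - val(old)) * B^(n-1-k) mod M
  val('g') - val('e') = 7 - 5 = 2
  B^(n-1-k) = 7^0 mod 101 = 1
  Delta = 2 * 1 mod 101 = 2

Answer: 2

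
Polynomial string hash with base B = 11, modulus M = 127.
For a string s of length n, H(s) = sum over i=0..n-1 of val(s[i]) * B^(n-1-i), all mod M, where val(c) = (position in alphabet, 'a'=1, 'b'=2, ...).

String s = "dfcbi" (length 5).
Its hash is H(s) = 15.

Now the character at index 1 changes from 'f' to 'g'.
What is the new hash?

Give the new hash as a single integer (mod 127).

val('f') = 6, val('g') = 7
Position k = 1, exponent = n-1-k = 3
B^3 mod M = 11^3 mod 127 = 61
Delta = (7 - 6) * 61 mod 127 = 61
New hash = (15 + 61) mod 127 = 76

Answer: 76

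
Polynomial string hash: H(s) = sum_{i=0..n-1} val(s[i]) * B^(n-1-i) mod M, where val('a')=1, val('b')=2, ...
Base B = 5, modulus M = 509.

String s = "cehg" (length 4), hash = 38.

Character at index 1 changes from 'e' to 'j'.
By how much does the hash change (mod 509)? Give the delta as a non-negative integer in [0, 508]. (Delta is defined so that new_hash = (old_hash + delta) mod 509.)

Answer: 125

Derivation:
Delta formula: (val(new) - val(old)) * B^(n-1-k) mod M
  val('j') - val('e') = 10 - 5 = 5
  B^(n-1-k) = 5^2 mod 509 = 25
  Delta = 5 * 25 mod 509 = 125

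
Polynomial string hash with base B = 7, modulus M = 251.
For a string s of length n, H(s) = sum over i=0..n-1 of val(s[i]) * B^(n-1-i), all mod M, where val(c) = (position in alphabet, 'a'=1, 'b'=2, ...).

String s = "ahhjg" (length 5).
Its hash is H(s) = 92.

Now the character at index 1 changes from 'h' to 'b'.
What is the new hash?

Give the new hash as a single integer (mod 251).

Answer: 42

Derivation:
val('h') = 8, val('b') = 2
Position k = 1, exponent = n-1-k = 3
B^3 mod M = 7^3 mod 251 = 92
Delta = (2 - 8) * 92 mod 251 = 201
New hash = (92 + 201) mod 251 = 42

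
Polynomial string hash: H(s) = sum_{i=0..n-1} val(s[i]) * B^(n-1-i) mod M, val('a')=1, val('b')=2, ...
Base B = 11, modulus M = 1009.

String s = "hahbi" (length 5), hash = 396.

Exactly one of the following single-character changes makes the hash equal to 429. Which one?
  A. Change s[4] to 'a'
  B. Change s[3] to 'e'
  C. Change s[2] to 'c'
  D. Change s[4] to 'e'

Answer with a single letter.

Option A: s[4]='i'->'a', delta=(1-9)*11^0 mod 1009 = 1001, hash=396+1001 mod 1009 = 388
Option B: s[3]='b'->'e', delta=(5-2)*11^1 mod 1009 = 33, hash=396+33 mod 1009 = 429 <-- target
Option C: s[2]='h'->'c', delta=(3-8)*11^2 mod 1009 = 404, hash=396+404 mod 1009 = 800
Option D: s[4]='i'->'e', delta=(5-9)*11^0 mod 1009 = 1005, hash=396+1005 mod 1009 = 392

Answer: B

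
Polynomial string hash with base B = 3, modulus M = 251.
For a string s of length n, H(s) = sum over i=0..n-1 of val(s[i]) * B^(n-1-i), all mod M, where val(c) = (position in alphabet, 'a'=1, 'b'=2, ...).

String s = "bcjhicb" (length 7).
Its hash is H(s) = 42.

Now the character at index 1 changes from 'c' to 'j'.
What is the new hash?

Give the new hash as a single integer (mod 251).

val('c') = 3, val('j') = 10
Position k = 1, exponent = n-1-k = 5
B^5 mod M = 3^5 mod 251 = 243
Delta = (10 - 3) * 243 mod 251 = 195
New hash = (42 + 195) mod 251 = 237

Answer: 237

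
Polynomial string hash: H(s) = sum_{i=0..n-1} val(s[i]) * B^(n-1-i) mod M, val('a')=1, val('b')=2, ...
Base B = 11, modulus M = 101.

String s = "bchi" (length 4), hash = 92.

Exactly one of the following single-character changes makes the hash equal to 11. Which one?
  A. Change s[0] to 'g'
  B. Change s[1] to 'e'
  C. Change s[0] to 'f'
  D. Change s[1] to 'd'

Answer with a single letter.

Option A: s[0]='b'->'g', delta=(7-2)*11^3 mod 101 = 90, hash=92+90 mod 101 = 81
Option B: s[1]='c'->'e', delta=(5-3)*11^2 mod 101 = 40, hash=92+40 mod 101 = 31
Option C: s[0]='b'->'f', delta=(6-2)*11^3 mod 101 = 72, hash=92+72 mod 101 = 63
Option D: s[1]='c'->'d', delta=(4-3)*11^2 mod 101 = 20, hash=92+20 mod 101 = 11 <-- target

Answer: D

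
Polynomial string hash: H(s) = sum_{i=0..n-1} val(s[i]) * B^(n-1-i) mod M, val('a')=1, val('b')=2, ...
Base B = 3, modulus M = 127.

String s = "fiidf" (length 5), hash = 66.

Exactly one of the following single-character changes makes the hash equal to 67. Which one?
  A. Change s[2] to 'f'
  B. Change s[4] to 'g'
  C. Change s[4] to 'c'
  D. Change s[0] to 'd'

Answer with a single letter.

Option A: s[2]='i'->'f', delta=(6-9)*3^2 mod 127 = 100, hash=66+100 mod 127 = 39
Option B: s[4]='f'->'g', delta=(7-6)*3^0 mod 127 = 1, hash=66+1 mod 127 = 67 <-- target
Option C: s[4]='f'->'c', delta=(3-6)*3^0 mod 127 = 124, hash=66+124 mod 127 = 63
Option D: s[0]='f'->'d', delta=(4-6)*3^4 mod 127 = 92, hash=66+92 mod 127 = 31

Answer: B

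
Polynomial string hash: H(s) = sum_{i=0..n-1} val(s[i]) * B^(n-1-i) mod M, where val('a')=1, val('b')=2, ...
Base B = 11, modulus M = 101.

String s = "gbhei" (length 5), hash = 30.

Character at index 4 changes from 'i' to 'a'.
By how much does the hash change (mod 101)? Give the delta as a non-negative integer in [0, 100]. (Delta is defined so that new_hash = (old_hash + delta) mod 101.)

Delta formula: (val(new) - val(old)) * B^(n-1-k) mod M
  val('a') - val('i') = 1 - 9 = -8
  B^(n-1-k) = 11^0 mod 101 = 1
  Delta = -8 * 1 mod 101 = 93

Answer: 93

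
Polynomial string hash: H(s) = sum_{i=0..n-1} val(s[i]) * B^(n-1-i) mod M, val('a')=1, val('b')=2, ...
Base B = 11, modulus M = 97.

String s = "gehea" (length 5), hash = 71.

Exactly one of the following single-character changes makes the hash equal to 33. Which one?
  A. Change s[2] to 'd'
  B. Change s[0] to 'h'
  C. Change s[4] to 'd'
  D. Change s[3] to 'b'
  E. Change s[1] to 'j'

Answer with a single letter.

Answer: E

Derivation:
Option A: s[2]='h'->'d', delta=(4-8)*11^2 mod 97 = 1, hash=71+1 mod 97 = 72
Option B: s[0]='g'->'h', delta=(8-7)*11^4 mod 97 = 91, hash=71+91 mod 97 = 65
Option C: s[4]='a'->'d', delta=(4-1)*11^0 mod 97 = 3, hash=71+3 mod 97 = 74
Option D: s[3]='e'->'b', delta=(2-5)*11^1 mod 97 = 64, hash=71+64 mod 97 = 38
Option E: s[1]='e'->'j', delta=(10-5)*11^3 mod 97 = 59, hash=71+59 mod 97 = 33 <-- target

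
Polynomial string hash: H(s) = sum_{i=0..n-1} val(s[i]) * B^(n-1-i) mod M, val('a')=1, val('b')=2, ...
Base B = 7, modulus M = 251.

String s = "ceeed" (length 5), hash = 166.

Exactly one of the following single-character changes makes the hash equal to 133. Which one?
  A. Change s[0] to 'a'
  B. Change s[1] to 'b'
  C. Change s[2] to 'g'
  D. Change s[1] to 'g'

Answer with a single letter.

Option A: s[0]='c'->'a', delta=(1-3)*7^4 mod 251 = 218, hash=166+218 mod 251 = 133 <-- target
Option B: s[1]='e'->'b', delta=(2-5)*7^3 mod 251 = 226, hash=166+226 mod 251 = 141
Option C: s[2]='e'->'g', delta=(7-5)*7^2 mod 251 = 98, hash=166+98 mod 251 = 13
Option D: s[1]='e'->'g', delta=(7-5)*7^3 mod 251 = 184, hash=166+184 mod 251 = 99

Answer: A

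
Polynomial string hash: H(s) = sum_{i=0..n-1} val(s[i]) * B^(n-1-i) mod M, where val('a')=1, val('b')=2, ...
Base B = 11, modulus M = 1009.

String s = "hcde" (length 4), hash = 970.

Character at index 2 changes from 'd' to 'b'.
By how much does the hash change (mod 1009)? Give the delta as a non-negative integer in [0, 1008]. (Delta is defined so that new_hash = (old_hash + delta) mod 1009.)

Answer: 987

Derivation:
Delta formula: (val(new) - val(old)) * B^(n-1-k) mod M
  val('b') - val('d') = 2 - 4 = -2
  B^(n-1-k) = 11^1 mod 1009 = 11
  Delta = -2 * 11 mod 1009 = 987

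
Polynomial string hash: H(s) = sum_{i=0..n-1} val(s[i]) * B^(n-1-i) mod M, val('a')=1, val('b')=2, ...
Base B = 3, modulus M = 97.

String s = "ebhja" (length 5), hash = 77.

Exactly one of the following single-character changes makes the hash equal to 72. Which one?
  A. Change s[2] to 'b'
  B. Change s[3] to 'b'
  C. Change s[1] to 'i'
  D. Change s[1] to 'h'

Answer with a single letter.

Option A: s[2]='h'->'b', delta=(2-8)*3^2 mod 97 = 43, hash=77+43 mod 97 = 23
Option B: s[3]='j'->'b', delta=(2-10)*3^1 mod 97 = 73, hash=77+73 mod 97 = 53
Option C: s[1]='b'->'i', delta=(9-2)*3^3 mod 97 = 92, hash=77+92 mod 97 = 72 <-- target
Option D: s[1]='b'->'h', delta=(8-2)*3^3 mod 97 = 65, hash=77+65 mod 97 = 45

Answer: C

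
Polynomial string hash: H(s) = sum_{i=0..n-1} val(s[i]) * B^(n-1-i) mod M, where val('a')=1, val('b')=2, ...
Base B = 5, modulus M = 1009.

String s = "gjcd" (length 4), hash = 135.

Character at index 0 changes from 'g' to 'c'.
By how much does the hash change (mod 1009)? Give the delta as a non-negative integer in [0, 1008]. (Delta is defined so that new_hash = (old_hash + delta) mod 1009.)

Answer: 509

Derivation:
Delta formula: (val(new) - val(old)) * B^(n-1-k) mod M
  val('c') - val('g') = 3 - 7 = -4
  B^(n-1-k) = 5^3 mod 1009 = 125
  Delta = -4 * 125 mod 1009 = 509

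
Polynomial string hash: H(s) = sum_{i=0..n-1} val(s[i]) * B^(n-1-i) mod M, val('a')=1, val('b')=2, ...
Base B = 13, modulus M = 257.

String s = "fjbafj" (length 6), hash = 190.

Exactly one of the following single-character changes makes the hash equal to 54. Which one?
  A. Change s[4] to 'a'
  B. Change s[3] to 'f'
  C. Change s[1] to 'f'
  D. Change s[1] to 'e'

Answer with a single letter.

Answer: C

Derivation:
Option A: s[4]='f'->'a', delta=(1-6)*13^1 mod 257 = 192, hash=190+192 mod 257 = 125
Option B: s[3]='a'->'f', delta=(6-1)*13^2 mod 257 = 74, hash=190+74 mod 257 = 7
Option C: s[1]='j'->'f', delta=(6-10)*13^4 mod 257 = 121, hash=190+121 mod 257 = 54 <-- target
Option D: s[1]='j'->'e', delta=(5-10)*13^4 mod 257 = 87, hash=190+87 mod 257 = 20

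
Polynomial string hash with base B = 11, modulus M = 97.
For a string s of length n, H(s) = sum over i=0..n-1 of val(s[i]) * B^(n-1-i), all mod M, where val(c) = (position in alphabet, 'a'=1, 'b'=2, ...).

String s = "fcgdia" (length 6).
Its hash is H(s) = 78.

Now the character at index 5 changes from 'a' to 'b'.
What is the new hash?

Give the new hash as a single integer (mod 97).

val('a') = 1, val('b') = 2
Position k = 5, exponent = n-1-k = 0
B^0 mod M = 11^0 mod 97 = 1
Delta = (2 - 1) * 1 mod 97 = 1
New hash = (78 + 1) mod 97 = 79

Answer: 79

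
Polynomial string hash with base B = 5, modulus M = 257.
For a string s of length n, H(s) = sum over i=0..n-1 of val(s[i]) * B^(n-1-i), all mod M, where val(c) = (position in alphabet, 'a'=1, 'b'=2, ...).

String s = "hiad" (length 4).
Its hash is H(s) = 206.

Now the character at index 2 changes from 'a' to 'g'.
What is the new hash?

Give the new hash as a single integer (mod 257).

Answer: 236

Derivation:
val('a') = 1, val('g') = 7
Position k = 2, exponent = n-1-k = 1
B^1 mod M = 5^1 mod 257 = 5
Delta = (7 - 1) * 5 mod 257 = 30
New hash = (206 + 30) mod 257 = 236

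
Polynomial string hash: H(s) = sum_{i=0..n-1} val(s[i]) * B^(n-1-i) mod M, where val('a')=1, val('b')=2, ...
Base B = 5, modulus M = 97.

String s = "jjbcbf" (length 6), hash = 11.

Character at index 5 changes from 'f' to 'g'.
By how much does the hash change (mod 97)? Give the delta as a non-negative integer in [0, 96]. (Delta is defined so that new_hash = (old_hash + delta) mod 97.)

Delta formula: (val(new) - val(old)) * B^(n-1-k) mod M
  val('g') - val('f') = 7 - 6 = 1
  B^(n-1-k) = 5^0 mod 97 = 1
  Delta = 1 * 1 mod 97 = 1

Answer: 1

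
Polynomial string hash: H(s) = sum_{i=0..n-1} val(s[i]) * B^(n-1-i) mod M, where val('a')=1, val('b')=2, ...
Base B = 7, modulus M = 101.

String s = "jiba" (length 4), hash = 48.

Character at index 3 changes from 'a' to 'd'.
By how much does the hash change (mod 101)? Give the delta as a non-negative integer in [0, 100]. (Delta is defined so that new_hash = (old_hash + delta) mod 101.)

Delta formula: (val(new) - val(old)) * B^(n-1-k) mod M
  val('d') - val('a') = 4 - 1 = 3
  B^(n-1-k) = 7^0 mod 101 = 1
  Delta = 3 * 1 mod 101 = 3

Answer: 3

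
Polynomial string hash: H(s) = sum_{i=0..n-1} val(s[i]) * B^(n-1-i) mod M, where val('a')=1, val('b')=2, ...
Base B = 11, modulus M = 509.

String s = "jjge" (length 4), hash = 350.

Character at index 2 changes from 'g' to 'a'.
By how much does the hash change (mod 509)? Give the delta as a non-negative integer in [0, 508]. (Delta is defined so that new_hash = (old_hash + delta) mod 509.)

Answer: 443

Derivation:
Delta formula: (val(new) - val(old)) * B^(n-1-k) mod M
  val('a') - val('g') = 1 - 7 = -6
  B^(n-1-k) = 11^1 mod 509 = 11
  Delta = -6 * 11 mod 509 = 443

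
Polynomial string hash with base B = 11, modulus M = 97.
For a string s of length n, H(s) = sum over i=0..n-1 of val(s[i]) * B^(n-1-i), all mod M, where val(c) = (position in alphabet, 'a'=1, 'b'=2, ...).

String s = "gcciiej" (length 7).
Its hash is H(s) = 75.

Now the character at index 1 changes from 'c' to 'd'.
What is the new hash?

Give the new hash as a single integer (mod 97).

val('c') = 3, val('d') = 4
Position k = 1, exponent = n-1-k = 5
B^5 mod M = 11^5 mod 97 = 31
Delta = (4 - 3) * 31 mod 97 = 31
New hash = (75 + 31) mod 97 = 9

Answer: 9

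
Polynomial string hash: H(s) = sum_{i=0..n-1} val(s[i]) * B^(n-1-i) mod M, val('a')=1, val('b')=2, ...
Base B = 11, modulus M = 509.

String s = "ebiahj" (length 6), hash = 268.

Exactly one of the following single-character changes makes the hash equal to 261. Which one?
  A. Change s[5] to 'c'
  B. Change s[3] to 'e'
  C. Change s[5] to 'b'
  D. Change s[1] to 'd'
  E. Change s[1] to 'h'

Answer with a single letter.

Option A: s[5]='j'->'c', delta=(3-10)*11^0 mod 509 = 502, hash=268+502 mod 509 = 261 <-- target
Option B: s[3]='a'->'e', delta=(5-1)*11^2 mod 509 = 484, hash=268+484 mod 509 = 243
Option C: s[5]='j'->'b', delta=(2-10)*11^0 mod 509 = 501, hash=268+501 mod 509 = 260
Option D: s[1]='b'->'d', delta=(4-2)*11^4 mod 509 = 269, hash=268+269 mod 509 = 28
Option E: s[1]='b'->'h', delta=(8-2)*11^4 mod 509 = 298, hash=268+298 mod 509 = 57

Answer: A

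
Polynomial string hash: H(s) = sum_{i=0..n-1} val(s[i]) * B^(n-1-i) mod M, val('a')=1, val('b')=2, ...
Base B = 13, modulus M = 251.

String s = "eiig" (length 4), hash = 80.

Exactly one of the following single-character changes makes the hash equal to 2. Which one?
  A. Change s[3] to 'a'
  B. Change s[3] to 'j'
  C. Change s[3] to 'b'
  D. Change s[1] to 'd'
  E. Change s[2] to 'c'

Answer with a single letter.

Option A: s[3]='g'->'a', delta=(1-7)*13^0 mod 251 = 245, hash=80+245 mod 251 = 74
Option B: s[3]='g'->'j', delta=(10-7)*13^0 mod 251 = 3, hash=80+3 mod 251 = 83
Option C: s[3]='g'->'b', delta=(2-7)*13^0 mod 251 = 246, hash=80+246 mod 251 = 75
Option D: s[1]='i'->'d', delta=(4-9)*13^2 mod 251 = 159, hash=80+159 mod 251 = 239
Option E: s[2]='i'->'c', delta=(3-9)*13^1 mod 251 = 173, hash=80+173 mod 251 = 2 <-- target

Answer: E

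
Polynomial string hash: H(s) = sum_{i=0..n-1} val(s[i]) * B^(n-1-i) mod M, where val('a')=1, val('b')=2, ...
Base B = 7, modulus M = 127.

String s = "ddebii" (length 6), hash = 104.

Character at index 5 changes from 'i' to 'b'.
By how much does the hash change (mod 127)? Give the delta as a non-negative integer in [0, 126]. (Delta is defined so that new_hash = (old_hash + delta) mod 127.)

Delta formula: (val(new) - val(old)) * B^(n-1-k) mod M
  val('b') - val('i') = 2 - 9 = -7
  B^(n-1-k) = 7^0 mod 127 = 1
  Delta = -7 * 1 mod 127 = 120

Answer: 120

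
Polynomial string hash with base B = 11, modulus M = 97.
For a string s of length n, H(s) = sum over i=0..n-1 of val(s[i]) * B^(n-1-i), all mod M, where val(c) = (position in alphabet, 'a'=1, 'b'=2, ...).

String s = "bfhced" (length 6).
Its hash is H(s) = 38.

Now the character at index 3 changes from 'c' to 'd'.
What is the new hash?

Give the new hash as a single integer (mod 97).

val('c') = 3, val('d') = 4
Position k = 3, exponent = n-1-k = 2
B^2 mod M = 11^2 mod 97 = 24
Delta = (4 - 3) * 24 mod 97 = 24
New hash = (38 + 24) mod 97 = 62

Answer: 62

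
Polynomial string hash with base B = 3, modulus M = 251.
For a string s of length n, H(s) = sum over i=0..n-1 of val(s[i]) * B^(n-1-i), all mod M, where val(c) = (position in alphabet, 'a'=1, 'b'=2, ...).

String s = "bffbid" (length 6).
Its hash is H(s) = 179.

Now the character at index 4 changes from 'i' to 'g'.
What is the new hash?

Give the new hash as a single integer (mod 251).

val('i') = 9, val('g') = 7
Position k = 4, exponent = n-1-k = 1
B^1 mod M = 3^1 mod 251 = 3
Delta = (7 - 9) * 3 mod 251 = 245
New hash = (179 + 245) mod 251 = 173

Answer: 173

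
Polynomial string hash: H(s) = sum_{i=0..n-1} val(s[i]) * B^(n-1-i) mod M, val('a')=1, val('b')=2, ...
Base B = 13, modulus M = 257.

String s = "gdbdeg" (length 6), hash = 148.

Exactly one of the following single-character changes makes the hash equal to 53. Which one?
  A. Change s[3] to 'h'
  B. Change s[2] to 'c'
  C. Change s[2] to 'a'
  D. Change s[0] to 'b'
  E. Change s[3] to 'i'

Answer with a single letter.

Option A: s[3]='d'->'h', delta=(8-4)*13^2 mod 257 = 162, hash=148+162 mod 257 = 53 <-- target
Option B: s[2]='b'->'c', delta=(3-2)*13^3 mod 257 = 141, hash=148+141 mod 257 = 32
Option C: s[2]='b'->'a', delta=(1-2)*13^3 mod 257 = 116, hash=148+116 mod 257 = 7
Option D: s[0]='g'->'b', delta=(2-7)*13^5 mod 257 = 103, hash=148+103 mod 257 = 251
Option E: s[3]='d'->'i', delta=(9-4)*13^2 mod 257 = 74, hash=148+74 mod 257 = 222

Answer: A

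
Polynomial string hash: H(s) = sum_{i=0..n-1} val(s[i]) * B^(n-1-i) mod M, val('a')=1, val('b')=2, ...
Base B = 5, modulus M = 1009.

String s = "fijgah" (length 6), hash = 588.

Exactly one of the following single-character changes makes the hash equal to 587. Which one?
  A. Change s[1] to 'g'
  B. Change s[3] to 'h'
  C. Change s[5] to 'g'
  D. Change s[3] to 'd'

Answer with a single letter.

Option A: s[1]='i'->'g', delta=(7-9)*5^4 mod 1009 = 768, hash=588+768 mod 1009 = 347
Option B: s[3]='g'->'h', delta=(8-7)*5^2 mod 1009 = 25, hash=588+25 mod 1009 = 613
Option C: s[5]='h'->'g', delta=(7-8)*5^0 mod 1009 = 1008, hash=588+1008 mod 1009 = 587 <-- target
Option D: s[3]='g'->'d', delta=(4-7)*5^2 mod 1009 = 934, hash=588+934 mod 1009 = 513

Answer: C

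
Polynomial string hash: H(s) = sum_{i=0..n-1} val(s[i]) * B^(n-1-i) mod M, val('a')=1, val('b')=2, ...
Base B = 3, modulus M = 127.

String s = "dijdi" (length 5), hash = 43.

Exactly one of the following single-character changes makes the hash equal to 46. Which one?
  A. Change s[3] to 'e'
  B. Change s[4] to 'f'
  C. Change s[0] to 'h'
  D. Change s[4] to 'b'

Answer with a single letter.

Option A: s[3]='d'->'e', delta=(5-4)*3^1 mod 127 = 3, hash=43+3 mod 127 = 46 <-- target
Option B: s[4]='i'->'f', delta=(6-9)*3^0 mod 127 = 124, hash=43+124 mod 127 = 40
Option C: s[0]='d'->'h', delta=(8-4)*3^4 mod 127 = 70, hash=43+70 mod 127 = 113
Option D: s[4]='i'->'b', delta=(2-9)*3^0 mod 127 = 120, hash=43+120 mod 127 = 36

Answer: A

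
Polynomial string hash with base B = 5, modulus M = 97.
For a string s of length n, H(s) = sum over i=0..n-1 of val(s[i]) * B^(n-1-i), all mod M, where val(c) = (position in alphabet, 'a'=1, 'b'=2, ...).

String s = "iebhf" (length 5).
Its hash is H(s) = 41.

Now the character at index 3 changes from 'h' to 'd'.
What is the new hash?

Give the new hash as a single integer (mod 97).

val('h') = 8, val('d') = 4
Position k = 3, exponent = n-1-k = 1
B^1 mod M = 5^1 mod 97 = 5
Delta = (4 - 8) * 5 mod 97 = 77
New hash = (41 + 77) mod 97 = 21

Answer: 21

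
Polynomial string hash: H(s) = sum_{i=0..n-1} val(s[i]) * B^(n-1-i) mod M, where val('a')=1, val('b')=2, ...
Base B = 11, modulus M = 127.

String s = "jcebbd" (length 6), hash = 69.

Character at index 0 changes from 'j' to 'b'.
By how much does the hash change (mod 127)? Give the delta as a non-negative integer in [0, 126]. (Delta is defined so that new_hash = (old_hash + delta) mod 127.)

Delta formula: (val(new) - val(old)) * B^(n-1-k) mod M
  val('b') - val('j') = 2 - 10 = -8
  B^(n-1-k) = 11^5 mod 127 = 15
  Delta = -8 * 15 mod 127 = 7

Answer: 7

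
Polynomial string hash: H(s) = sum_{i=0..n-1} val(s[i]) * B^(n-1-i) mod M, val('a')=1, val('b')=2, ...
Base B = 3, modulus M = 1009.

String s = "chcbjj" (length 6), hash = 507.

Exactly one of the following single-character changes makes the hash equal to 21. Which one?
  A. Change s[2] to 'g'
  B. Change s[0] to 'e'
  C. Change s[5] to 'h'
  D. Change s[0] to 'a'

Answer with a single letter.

Option A: s[2]='c'->'g', delta=(7-3)*3^3 mod 1009 = 108, hash=507+108 mod 1009 = 615
Option B: s[0]='c'->'e', delta=(5-3)*3^5 mod 1009 = 486, hash=507+486 mod 1009 = 993
Option C: s[5]='j'->'h', delta=(8-10)*3^0 mod 1009 = 1007, hash=507+1007 mod 1009 = 505
Option D: s[0]='c'->'a', delta=(1-3)*3^5 mod 1009 = 523, hash=507+523 mod 1009 = 21 <-- target

Answer: D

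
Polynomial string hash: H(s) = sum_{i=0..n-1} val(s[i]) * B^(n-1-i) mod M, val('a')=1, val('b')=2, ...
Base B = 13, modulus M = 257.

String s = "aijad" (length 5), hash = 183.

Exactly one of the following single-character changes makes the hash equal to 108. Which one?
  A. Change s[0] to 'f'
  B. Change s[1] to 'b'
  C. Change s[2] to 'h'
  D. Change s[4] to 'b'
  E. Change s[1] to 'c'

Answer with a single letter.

Answer: E

Derivation:
Option A: s[0]='a'->'f', delta=(6-1)*13^4 mod 257 = 170, hash=183+170 mod 257 = 96
Option B: s[1]='i'->'b', delta=(2-9)*13^3 mod 257 = 41, hash=183+41 mod 257 = 224
Option C: s[2]='j'->'h', delta=(8-10)*13^2 mod 257 = 176, hash=183+176 mod 257 = 102
Option D: s[4]='d'->'b', delta=(2-4)*13^0 mod 257 = 255, hash=183+255 mod 257 = 181
Option E: s[1]='i'->'c', delta=(3-9)*13^3 mod 257 = 182, hash=183+182 mod 257 = 108 <-- target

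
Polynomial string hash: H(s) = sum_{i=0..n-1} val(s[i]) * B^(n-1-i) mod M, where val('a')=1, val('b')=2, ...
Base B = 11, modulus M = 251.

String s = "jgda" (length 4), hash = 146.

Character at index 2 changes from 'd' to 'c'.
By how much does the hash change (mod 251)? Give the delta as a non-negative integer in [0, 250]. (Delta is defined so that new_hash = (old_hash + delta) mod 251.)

Answer: 240

Derivation:
Delta formula: (val(new) - val(old)) * B^(n-1-k) mod M
  val('c') - val('d') = 3 - 4 = -1
  B^(n-1-k) = 11^1 mod 251 = 11
  Delta = -1 * 11 mod 251 = 240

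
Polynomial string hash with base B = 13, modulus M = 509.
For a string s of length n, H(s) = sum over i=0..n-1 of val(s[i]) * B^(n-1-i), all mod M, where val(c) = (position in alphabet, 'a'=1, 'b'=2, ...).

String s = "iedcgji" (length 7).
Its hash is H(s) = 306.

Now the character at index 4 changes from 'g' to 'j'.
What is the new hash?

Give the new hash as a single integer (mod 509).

Answer: 304

Derivation:
val('g') = 7, val('j') = 10
Position k = 4, exponent = n-1-k = 2
B^2 mod M = 13^2 mod 509 = 169
Delta = (10 - 7) * 169 mod 509 = 507
New hash = (306 + 507) mod 509 = 304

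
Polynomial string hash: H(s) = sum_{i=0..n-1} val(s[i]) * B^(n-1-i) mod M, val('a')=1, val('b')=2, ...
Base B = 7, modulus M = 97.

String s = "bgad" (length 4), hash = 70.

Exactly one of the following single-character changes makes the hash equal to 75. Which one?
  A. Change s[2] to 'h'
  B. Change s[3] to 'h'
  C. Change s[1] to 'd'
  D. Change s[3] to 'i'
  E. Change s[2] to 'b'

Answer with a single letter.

Option A: s[2]='a'->'h', delta=(8-1)*7^1 mod 97 = 49, hash=70+49 mod 97 = 22
Option B: s[3]='d'->'h', delta=(8-4)*7^0 mod 97 = 4, hash=70+4 mod 97 = 74
Option C: s[1]='g'->'d', delta=(4-7)*7^2 mod 97 = 47, hash=70+47 mod 97 = 20
Option D: s[3]='d'->'i', delta=(9-4)*7^0 mod 97 = 5, hash=70+5 mod 97 = 75 <-- target
Option E: s[2]='a'->'b', delta=(2-1)*7^1 mod 97 = 7, hash=70+7 mod 97 = 77

Answer: D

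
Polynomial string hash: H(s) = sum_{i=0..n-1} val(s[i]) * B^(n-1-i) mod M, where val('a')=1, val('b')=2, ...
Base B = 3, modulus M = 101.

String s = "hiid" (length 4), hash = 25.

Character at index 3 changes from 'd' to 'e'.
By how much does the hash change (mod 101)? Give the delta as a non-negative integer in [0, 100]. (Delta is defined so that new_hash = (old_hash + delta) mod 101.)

Delta formula: (val(new) - val(old)) * B^(n-1-k) mod M
  val('e') - val('d') = 5 - 4 = 1
  B^(n-1-k) = 3^0 mod 101 = 1
  Delta = 1 * 1 mod 101 = 1

Answer: 1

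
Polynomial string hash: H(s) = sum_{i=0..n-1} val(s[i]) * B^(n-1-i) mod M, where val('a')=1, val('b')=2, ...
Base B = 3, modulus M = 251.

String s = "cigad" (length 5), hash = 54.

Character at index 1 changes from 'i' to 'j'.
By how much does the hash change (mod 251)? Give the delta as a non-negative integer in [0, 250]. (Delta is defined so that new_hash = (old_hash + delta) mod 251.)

Delta formula: (val(new) - val(old)) * B^(n-1-k) mod M
  val('j') - val('i') = 10 - 9 = 1
  B^(n-1-k) = 3^3 mod 251 = 27
  Delta = 1 * 27 mod 251 = 27

Answer: 27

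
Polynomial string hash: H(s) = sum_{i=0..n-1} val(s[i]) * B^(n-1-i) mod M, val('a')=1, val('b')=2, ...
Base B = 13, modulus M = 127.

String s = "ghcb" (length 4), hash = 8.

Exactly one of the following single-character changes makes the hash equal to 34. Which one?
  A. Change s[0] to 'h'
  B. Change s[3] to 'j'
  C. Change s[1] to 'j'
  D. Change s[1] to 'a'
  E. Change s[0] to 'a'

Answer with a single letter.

Answer: E

Derivation:
Option A: s[0]='g'->'h', delta=(8-7)*13^3 mod 127 = 38, hash=8+38 mod 127 = 46
Option B: s[3]='b'->'j', delta=(10-2)*13^0 mod 127 = 8, hash=8+8 mod 127 = 16
Option C: s[1]='h'->'j', delta=(10-8)*13^2 mod 127 = 84, hash=8+84 mod 127 = 92
Option D: s[1]='h'->'a', delta=(1-8)*13^2 mod 127 = 87, hash=8+87 mod 127 = 95
Option E: s[0]='g'->'a', delta=(1-7)*13^3 mod 127 = 26, hash=8+26 mod 127 = 34 <-- target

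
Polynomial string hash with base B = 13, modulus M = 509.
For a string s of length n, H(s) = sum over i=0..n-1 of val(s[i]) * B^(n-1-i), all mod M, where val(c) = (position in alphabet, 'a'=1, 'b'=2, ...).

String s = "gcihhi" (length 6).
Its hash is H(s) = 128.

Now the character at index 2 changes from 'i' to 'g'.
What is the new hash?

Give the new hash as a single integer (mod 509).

val('i') = 9, val('g') = 7
Position k = 2, exponent = n-1-k = 3
B^3 mod M = 13^3 mod 509 = 161
Delta = (7 - 9) * 161 mod 509 = 187
New hash = (128 + 187) mod 509 = 315

Answer: 315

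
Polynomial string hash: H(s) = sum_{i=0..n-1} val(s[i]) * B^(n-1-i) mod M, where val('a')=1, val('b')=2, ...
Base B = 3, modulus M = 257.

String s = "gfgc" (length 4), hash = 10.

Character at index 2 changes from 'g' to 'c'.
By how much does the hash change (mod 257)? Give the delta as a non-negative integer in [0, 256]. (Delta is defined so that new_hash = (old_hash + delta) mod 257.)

Answer: 245

Derivation:
Delta formula: (val(new) - val(old)) * B^(n-1-k) mod M
  val('c') - val('g') = 3 - 7 = -4
  B^(n-1-k) = 3^1 mod 257 = 3
  Delta = -4 * 3 mod 257 = 245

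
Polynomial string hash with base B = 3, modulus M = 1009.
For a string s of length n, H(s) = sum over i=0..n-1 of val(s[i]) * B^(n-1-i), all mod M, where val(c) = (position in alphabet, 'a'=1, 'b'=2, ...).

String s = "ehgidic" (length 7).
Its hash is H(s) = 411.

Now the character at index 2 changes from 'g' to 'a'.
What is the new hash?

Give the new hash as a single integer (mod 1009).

Answer: 934

Derivation:
val('g') = 7, val('a') = 1
Position k = 2, exponent = n-1-k = 4
B^4 mod M = 3^4 mod 1009 = 81
Delta = (1 - 7) * 81 mod 1009 = 523
New hash = (411 + 523) mod 1009 = 934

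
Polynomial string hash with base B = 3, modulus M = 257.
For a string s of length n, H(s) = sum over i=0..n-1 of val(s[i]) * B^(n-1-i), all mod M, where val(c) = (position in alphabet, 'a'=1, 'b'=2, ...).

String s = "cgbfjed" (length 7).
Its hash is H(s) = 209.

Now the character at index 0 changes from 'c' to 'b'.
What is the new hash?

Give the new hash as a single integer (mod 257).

Answer: 251

Derivation:
val('c') = 3, val('b') = 2
Position k = 0, exponent = n-1-k = 6
B^6 mod M = 3^6 mod 257 = 215
Delta = (2 - 3) * 215 mod 257 = 42
New hash = (209 + 42) mod 257 = 251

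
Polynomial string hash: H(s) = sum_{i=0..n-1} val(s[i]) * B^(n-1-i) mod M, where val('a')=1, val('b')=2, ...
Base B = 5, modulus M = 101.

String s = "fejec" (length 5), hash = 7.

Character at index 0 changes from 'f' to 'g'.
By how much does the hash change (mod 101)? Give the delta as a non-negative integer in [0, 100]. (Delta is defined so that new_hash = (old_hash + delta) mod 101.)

Answer: 19

Derivation:
Delta formula: (val(new) - val(old)) * B^(n-1-k) mod M
  val('g') - val('f') = 7 - 6 = 1
  B^(n-1-k) = 5^4 mod 101 = 19
  Delta = 1 * 19 mod 101 = 19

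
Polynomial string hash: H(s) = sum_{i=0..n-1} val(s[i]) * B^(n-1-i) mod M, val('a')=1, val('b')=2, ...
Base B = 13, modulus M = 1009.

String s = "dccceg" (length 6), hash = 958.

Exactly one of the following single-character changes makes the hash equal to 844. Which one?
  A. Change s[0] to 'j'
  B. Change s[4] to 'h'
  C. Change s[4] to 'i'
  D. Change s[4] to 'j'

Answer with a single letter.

Answer: A

Derivation:
Option A: s[0]='d'->'j', delta=(10-4)*13^5 mod 1009 = 895, hash=958+895 mod 1009 = 844 <-- target
Option B: s[4]='e'->'h', delta=(8-5)*13^1 mod 1009 = 39, hash=958+39 mod 1009 = 997
Option C: s[4]='e'->'i', delta=(9-5)*13^1 mod 1009 = 52, hash=958+52 mod 1009 = 1
Option D: s[4]='e'->'j', delta=(10-5)*13^1 mod 1009 = 65, hash=958+65 mod 1009 = 14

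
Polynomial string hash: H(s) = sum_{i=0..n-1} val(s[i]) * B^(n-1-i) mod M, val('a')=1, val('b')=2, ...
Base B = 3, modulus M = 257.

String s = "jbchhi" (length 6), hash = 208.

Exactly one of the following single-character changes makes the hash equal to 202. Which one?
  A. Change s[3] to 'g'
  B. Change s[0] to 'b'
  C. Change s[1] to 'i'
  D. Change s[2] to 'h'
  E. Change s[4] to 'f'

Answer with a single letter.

Answer: E

Derivation:
Option A: s[3]='h'->'g', delta=(7-8)*3^2 mod 257 = 248, hash=208+248 mod 257 = 199
Option B: s[0]='j'->'b', delta=(2-10)*3^5 mod 257 = 112, hash=208+112 mod 257 = 63
Option C: s[1]='b'->'i', delta=(9-2)*3^4 mod 257 = 53, hash=208+53 mod 257 = 4
Option D: s[2]='c'->'h', delta=(8-3)*3^3 mod 257 = 135, hash=208+135 mod 257 = 86
Option E: s[4]='h'->'f', delta=(6-8)*3^1 mod 257 = 251, hash=208+251 mod 257 = 202 <-- target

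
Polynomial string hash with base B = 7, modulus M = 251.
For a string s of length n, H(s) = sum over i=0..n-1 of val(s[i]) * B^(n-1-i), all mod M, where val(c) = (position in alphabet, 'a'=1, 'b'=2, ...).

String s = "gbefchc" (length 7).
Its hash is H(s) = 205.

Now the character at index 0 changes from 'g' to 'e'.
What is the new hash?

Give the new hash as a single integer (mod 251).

Answer: 94

Derivation:
val('g') = 7, val('e') = 5
Position k = 0, exponent = n-1-k = 6
B^6 mod M = 7^6 mod 251 = 181
Delta = (5 - 7) * 181 mod 251 = 140
New hash = (205 + 140) mod 251 = 94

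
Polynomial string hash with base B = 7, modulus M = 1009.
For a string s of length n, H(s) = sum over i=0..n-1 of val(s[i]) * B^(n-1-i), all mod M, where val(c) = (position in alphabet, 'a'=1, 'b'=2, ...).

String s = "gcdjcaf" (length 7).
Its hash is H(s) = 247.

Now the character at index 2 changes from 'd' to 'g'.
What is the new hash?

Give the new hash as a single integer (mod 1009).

val('d') = 4, val('g') = 7
Position k = 2, exponent = n-1-k = 4
B^4 mod M = 7^4 mod 1009 = 383
Delta = (7 - 4) * 383 mod 1009 = 140
New hash = (247 + 140) mod 1009 = 387

Answer: 387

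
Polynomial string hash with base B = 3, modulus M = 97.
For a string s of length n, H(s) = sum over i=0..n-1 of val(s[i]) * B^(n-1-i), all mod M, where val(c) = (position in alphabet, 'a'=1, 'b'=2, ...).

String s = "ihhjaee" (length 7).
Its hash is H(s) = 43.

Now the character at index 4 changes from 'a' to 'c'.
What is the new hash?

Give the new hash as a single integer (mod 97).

Answer: 61

Derivation:
val('a') = 1, val('c') = 3
Position k = 4, exponent = n-1-k = 2
B^2 mod M = 3^2 mod 97 = 9
Delta = (3 - 1) * 9 mod 97 = 18
New hash = (43 + 18) mod 97 = 61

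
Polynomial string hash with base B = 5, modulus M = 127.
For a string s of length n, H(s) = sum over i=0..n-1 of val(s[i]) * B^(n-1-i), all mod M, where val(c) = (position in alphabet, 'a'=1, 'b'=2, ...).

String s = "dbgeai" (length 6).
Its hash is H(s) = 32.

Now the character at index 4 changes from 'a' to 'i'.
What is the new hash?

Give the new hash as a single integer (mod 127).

val('a') = 1, val('i') = 9
Position k = 4, exponent = n-1-k = 1
B^1 mod M = 5^1 mod 127 = 5
Delta = (9 - 1) * 5 mod 127 = 40
New hash = (32 + 40) mod 127 = 72

Answer: 72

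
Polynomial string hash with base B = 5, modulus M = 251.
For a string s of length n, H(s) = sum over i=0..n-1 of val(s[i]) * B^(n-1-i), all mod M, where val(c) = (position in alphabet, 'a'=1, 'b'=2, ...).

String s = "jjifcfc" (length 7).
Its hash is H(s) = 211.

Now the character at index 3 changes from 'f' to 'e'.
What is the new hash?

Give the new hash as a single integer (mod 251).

Answer: 86

Derivation:
val('f') = 6, val('e') = 5
Position k = 3, exponent = n-1-k = 3
B^3 mod M = 5^3 mod 251 = 125
Delta = (5 - 6) * 125 mod 251 = 126
New hash = (211 + 126) mod 251 = 86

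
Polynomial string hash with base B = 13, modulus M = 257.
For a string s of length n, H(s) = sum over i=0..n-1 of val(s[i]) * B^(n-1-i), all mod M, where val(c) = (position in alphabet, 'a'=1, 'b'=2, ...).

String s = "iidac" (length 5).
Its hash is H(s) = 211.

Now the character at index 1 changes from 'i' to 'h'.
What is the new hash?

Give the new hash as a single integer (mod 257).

Answer: 70

Derivation:
val('i') = 9, val('h') = 8
Position k = 1, exponent = n-1-k = 3
B^3 mod M = 13^3 mod 257 = 141
Delta = (8 - 9) * 141 mod 257 = 116
New hash = (211 + 116) mod 257 = 70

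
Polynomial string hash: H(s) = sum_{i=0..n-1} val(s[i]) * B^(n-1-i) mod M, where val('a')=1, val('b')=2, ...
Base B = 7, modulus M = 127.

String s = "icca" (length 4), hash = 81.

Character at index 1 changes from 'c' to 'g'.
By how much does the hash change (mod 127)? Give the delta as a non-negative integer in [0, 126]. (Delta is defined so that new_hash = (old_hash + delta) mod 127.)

Delta formula: (val(new) - val(old)) * B^(n-1-k) mod M
  val('g') - val('c') = 7 - 3 = 4
  B^(n-1-k) = 7^2 mod 127 = 49
  Delta = 4 * 49 mod 127 = 69

Answer: 69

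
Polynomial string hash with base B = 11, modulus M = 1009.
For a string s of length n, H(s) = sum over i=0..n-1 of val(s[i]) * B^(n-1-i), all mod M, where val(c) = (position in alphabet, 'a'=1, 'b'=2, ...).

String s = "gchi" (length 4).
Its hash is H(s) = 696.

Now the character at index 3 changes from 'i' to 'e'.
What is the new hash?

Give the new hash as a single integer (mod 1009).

val('i') = 9, val('e') = 5
Position k = 3, exponent = n-1-k = 0
B^0 mod M = 11^0 mod 1009 = 1
Delta = (5 - 9) * 1 mod 1009 = 1005
New hash = (696 + 1005) mod 1009 = 692

Answer: 692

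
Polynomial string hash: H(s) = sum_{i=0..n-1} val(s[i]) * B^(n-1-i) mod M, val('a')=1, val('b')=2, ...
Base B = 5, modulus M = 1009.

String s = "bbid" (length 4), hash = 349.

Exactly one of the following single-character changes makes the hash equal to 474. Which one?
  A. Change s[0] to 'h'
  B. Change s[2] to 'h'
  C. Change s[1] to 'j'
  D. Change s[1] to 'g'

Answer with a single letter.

Option A: s[0]='b'->'h', delta=(8-2)*5^3 mod 1009 = 750, hash=349+750 mod 1009 = 90
Option B: s[2]='i'->'h', delta=(8-9)*5^1 mod 1009 = 1004, hash=349+1004 mod 1009 = 344
Option C: s[1]='b'->'j', delta=(10-2)*5^2 mod 1009 = 200, hash=349+200 mod 1009 = 549
Option D: s[1]='b'->'g', delta=(7-2)*5^2 mod 1009 = 125, hash=349+125 mod 1009 = 474 <-- target

Answer: D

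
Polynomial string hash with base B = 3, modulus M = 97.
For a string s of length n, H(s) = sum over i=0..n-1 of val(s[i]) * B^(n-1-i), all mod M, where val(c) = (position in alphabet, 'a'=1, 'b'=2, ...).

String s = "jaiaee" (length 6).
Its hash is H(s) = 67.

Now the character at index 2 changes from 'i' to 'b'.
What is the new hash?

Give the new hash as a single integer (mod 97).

Answer: 72

Derivation:
val('i') = 9, val('b') = 2
Position k = 2, exponent = n-1-k = 3
B^3 mod M = 3^3 mod 97 = 27
Delta = (2 - 9) * 27 mod 97 = 5
New hash = (67 + 5) mod 97 = 72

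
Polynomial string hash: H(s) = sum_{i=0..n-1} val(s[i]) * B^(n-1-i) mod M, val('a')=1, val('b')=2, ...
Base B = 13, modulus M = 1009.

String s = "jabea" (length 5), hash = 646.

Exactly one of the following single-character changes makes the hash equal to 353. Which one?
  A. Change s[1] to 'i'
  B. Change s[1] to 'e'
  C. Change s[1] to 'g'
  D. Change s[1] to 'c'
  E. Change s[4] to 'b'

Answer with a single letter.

Option A: s[1]='a'->'i', delta=(9-1)*13^3 mod 1009 = 423, hash=646+423 mod 1009 = 60
Option B: s[1]='a'->'e', delta=(5-1)*13^3 mod 1009 = 716, hash=646+716 mod 1009 = 353 <-- target
Option C: s[1]='a'->'g', delta=(7-1)*13^3 mod 1009 = 65, hash=646+65 mod 1009 = 711
Option D: s[1]='a'->'c', delta=(3-1)*13^3 mod 1009 = 358, hash=646+358 mod 1009 = 1004
Option E: s[4]='a'->'b', delta=(2-1)*13^0 mod 1009 = 1, hash=646+1 mod 1009 = 647

Answer: B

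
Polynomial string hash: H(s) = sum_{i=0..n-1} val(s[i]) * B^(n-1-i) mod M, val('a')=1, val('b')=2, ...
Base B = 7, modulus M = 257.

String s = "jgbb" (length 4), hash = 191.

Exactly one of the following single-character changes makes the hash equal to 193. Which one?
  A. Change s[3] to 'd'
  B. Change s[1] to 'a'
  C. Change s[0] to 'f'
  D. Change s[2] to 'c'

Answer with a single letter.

Option A: s[3]='b'->'d', delta=(4-2)*7^0 mod 257 = 2, hash=191+2 mod 257 = 193 <-- target
Option B: s[1]='g'->'a', delta=(1-7)*7^2 mod 257 = 220, hash=191+220 mod 257 = 154
Option C: s[0]='j'->'f', delta=(6-10)*7^3 mod 257 = 170, hash=191+170 mod 257 = 104
Option D: s[2]='b'->'c', delta=(3-2)*7^1 mod 257 = 7, hash=191+7 mod 257 = 198

Answer: A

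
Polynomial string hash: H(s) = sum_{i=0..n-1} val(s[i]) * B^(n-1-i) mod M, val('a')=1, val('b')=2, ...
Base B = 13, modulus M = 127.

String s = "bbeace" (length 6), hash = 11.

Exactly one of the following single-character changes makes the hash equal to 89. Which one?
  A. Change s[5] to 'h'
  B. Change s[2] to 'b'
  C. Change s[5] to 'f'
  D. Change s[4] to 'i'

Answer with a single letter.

Option A: s[5]='e'->'h', delta=(8-5)*13^0 mod 127 = 3, hash=11+3 mod 127 = 14
Option B: s[2]='e'->'b', delta=(2-5)*13^3 mod 127 = 13, hash=11+13 mod 127 = 24
Option C: s[5]='e'->'f', delta=(6-5)*13^0 mod 127 = 1, hash=11+1 mod 127 = 12
Option D: s[4]='c'->'i', delta=(9-3)*13^1 mod 127 = 78, hash=11+78 mod 127 = 89 <-- target

Answer: D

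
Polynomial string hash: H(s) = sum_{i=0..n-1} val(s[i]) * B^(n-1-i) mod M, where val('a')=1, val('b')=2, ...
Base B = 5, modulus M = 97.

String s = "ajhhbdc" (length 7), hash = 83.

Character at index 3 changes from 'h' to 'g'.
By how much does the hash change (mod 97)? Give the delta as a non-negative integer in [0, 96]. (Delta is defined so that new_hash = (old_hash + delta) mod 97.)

Delta formula: (val(new) - val(old)) * B^(n-1-k) mod M
  val('g') - val('h') = 7 - 8 = -1
  B^(n-1-k) = 5^3 mod 97 = 28
  Delta = -1 * 28 mod 97 = 69

Answer: 69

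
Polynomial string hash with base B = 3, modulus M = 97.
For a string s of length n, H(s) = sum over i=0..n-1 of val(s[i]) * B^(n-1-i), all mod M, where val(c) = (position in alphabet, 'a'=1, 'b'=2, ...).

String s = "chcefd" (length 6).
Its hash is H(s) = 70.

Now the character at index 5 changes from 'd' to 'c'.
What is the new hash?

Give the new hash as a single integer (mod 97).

val('d') = 4, val('c') = 3
Position k = 5, exponent = n-1-k = 0
B^0 mod M = 3^0 mod 97 = 1
Delta = (3 - 4) * 1 mod 97 = 96
New hash = (70 + 96) mod 97 = 69

Answer: 69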